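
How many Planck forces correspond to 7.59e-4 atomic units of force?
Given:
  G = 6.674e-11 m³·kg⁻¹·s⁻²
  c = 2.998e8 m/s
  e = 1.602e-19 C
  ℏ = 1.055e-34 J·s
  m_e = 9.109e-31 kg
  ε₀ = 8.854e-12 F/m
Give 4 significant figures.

5.154e-55

atomic unit of force: F_au = E_h/a₀ = m_e²e⁶/((4πε₀)³ℏ⁴) = 8.220e-8 N
Planck force: F_P = c⁴/G = 1.210e44 N
7.59e-4 × 8.220e-8 / 1.210e44 = 5.154e-55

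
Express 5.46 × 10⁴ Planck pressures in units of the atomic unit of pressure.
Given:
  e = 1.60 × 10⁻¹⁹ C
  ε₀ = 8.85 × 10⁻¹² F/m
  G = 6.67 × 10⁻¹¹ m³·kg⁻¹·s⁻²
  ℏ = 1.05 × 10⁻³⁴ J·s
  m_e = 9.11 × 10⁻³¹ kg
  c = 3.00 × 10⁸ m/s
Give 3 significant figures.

8.48 × 10¹⁰⁴

Planck pressure: p_P = c⁷/(ℏG²) = 4.68 × 10¹¹³ Pa
atomic unit of pressure: P_au = E_h/a₀³ = m_e⁴e¹⁰/((4πε₀)⁵ℏ⁸) = 3.01 × 10¹³ Pa
5.46 × 10⁴ × 4.68 × 10¹¹³ / 3.01 × 10¹³ = 8.48 × 10¹⁰⁴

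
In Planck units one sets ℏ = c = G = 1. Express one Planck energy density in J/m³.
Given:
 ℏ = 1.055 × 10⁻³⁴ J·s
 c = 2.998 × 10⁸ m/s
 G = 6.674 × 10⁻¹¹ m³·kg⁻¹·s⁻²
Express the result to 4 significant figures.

4.632 × 10¹¹³ J/m³

u_P = c⁷/(ℏG²)
  = 2.177 × 10⁵⁹ / 4.699 × 10⁻⁵⁵
  = 4.632 × 10¹¹³ J/m³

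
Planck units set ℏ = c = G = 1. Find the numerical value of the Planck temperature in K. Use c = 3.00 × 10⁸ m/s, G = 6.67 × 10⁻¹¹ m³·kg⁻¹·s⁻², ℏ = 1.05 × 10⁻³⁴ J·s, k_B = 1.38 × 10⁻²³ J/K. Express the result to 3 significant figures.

Dimensional analysis gives T_P = √(ℏc⁵/G) / k_B.
  = √(3.83 × 10¹⁸) × 7.25 × 10²²
  = 1.42 × 10³² K

1.42 × 10³² K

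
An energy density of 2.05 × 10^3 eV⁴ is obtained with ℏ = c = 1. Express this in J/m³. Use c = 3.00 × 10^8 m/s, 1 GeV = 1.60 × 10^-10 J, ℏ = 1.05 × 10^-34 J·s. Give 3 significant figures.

[E]/[L]³ = [E]⁴/(ℏc)³; restore (ℏc)⁻³.
1 GeV⁴ → 1/(ℏc)³ × (1 GeV in J)⁴ = 2.10 × 10^37 J/m³.
Convert the energy scale: 2.05 × 10^3 eV⁴ = 2.05 × 10^-33 GeV⁴.
Result: 2.05 × 10^-33 × 2.10 × 10^37 = 4.30 × 10^4 J/m³.

4.30 × 10^4 J/m³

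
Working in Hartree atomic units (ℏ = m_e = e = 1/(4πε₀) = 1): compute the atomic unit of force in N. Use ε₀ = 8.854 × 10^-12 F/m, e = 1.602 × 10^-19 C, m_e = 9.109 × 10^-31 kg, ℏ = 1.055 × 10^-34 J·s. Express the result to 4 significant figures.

Dimensional analysis gives F_au = E_h/a₀ = m_e²e⁶/((4πε₀)³ℏ⁴).
E_h = 4.354 × 10^-18 J
a₀ = 5.297 × 10^-11 m
E_h/a₀ = 8.220 × 10^-8 N

8.220 × 10^-8 N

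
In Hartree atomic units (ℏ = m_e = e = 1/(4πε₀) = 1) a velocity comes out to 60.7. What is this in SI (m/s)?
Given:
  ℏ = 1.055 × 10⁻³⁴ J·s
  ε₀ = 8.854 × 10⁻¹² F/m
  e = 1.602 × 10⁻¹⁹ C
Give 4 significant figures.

1.327 × 10⁸ m/s

One atomic unit of velocity: v_au = e²/(4πε₀ℏ) = 2.186 × 10⁶ m/s.
60.7 × 2.186 × 10⁶ m/s = 1.327 × 10⁸ m/s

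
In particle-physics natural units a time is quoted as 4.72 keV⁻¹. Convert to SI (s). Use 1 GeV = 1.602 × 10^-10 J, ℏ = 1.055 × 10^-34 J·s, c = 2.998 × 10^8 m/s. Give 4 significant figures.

A time is [E]⁻¹ in ℏ=c=1; restore one factor of ℏ.
1 GeV⁻¹ → ℏ × (1 GeV in J)⁻¹ = 6.586 × 10^-25 s.
Convert the energy scale: 4.72 keV⁻¹ = 4.72 × 10^6 GeV⁻¹.
Result: 4.72 × 10^6 × 6.586 × 10^-25 = 3.108 × 10^-18 s.

3.108 × 10^-18 s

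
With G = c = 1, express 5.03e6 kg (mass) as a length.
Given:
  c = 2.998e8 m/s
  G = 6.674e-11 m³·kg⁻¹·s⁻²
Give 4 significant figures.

In G = c = 1 units mass has dimensions of length; the conversion factor is G/c².
5.03e6 kg × (G/c²) = 3.735e-21 m

3.735e-21 m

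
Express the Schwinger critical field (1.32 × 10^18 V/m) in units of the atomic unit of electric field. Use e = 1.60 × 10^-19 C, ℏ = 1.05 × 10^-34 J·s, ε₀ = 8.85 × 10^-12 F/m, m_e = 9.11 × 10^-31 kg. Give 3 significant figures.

atomic unit of electric field: E_au = E_h/(e a₀) = m_e²e⁵/((4πε₀)³ℏ⁴) = 5.20 × 10^11 V/m.
1.32 × 10^18 / 5.20 × 10^11 = 2.54 × 10^6

2.54 × 10^6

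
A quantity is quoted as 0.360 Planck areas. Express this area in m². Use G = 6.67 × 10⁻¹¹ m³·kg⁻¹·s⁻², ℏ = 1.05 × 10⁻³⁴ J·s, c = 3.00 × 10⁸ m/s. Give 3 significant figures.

9.34 × 10⁻⁷¹ m²

One Planck area: A_P = ℏG/c³ = 2.59 × 10⁻⁷⁰ m².
0.360 × 2.59 × 10⁻⁷⁰ m² = 9.34 × 10⁻⁷¹ m²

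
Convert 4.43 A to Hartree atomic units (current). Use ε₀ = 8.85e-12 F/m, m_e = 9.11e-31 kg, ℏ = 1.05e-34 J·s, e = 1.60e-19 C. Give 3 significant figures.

664

atomic unit of electric current: I_au = e E_h/ℏ = m_e e⁵/((4πε₀)²ℏ³) = 6.67e-3 A.
4.43 / 6.67e-3 = 664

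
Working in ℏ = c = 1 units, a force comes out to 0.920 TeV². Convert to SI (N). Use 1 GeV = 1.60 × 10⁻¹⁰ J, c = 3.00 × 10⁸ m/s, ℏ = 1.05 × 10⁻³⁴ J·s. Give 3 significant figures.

7.48 × 10¹¹ N

Force is [E]/[L] = [E]²/(ℏc); restore (ℏc)⁻¹.
1 GeV² → 1/(ℏc) × (1 GeV in J)² = 8.13 × 10⁵ N.
Convert the energy scale: 0.920 TeV² = 9.20 × 10⁵ GeV².
Result: 9.20 × 10⁵ × 8.13 × 10⁵ = 7.48 × 10¹¹ N.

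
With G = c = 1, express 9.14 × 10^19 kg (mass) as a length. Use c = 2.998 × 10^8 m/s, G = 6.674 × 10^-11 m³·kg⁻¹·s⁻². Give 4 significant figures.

In G = c = 1 units mass has dimensions of length; the conversion factor is G/c².
9.14 × 10^19 kg × (G/c²) = 6.787 × 10^-8 m

6.787 × 10^-8 m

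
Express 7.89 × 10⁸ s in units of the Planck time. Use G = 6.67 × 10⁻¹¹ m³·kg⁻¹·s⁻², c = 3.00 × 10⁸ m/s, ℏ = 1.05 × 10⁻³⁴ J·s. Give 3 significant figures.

1.47 × 10⁵²

Planck time: t_P = √(ℏG/c⁵) = 5.37 × 10⁻⁴⁴ s.
7.89 × 10⁸ / 5.37 × 10⁻⁴⁴ = 1.47 × 10⁵²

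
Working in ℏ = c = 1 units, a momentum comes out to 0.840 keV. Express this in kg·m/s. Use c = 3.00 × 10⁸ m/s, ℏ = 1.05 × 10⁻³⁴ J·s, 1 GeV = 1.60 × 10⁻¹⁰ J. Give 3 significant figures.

Momentum is [E]/c; divide by c.
1 GeV → 1/c × (1 GeV in J) = 5.33 × 10⁻¹⁹ kg·m/s.
Convert the energy scale: 0.840 keV = 8.40 × 10⁻⁷ GeV.
Result: 8.40 × 10⁻⁷ × 5.33 × 10⁻¹⁹ = 4.48 × 10⁻²⁵ kg·m/s.

4.48 × 10⁻²⁵ kg·m/s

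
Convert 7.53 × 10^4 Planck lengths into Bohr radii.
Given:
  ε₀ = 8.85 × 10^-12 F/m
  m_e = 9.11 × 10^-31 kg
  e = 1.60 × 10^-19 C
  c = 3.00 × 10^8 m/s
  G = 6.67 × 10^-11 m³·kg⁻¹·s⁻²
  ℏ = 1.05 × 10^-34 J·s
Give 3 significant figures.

Planck length: ℓ_P = √(ℏG/c³) = 1.61 × 10^-35 m
Bohr radius: a₀ = 4πε₀ℏ²/(m_e e²) = 5.26 × 10^-11 m
7.53 × 10^4 × 1.61 × 10^-35 / 5.26 × 10^-11 = 2.31 × 10^-20

2.31 × 10^-20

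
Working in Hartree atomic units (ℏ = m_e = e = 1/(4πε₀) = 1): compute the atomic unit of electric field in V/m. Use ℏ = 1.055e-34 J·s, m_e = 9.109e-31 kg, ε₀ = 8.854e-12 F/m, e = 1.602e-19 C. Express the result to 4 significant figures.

5.131e11 V/m

The unique combination of the constants set to 1 with dimensions of electric field is E_au = E_h/(e a₀) = m_e²e⁵/((4πε₀)³ℏ⁴).
E_h = 4.354e-18 J
a₀ = 5.297e-11 m
E_h/(e·a₀) = 5.131e11 V/m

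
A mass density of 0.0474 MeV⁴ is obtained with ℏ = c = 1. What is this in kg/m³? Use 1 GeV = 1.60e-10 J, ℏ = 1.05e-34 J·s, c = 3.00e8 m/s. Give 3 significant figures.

1.10e7 kg/m³

Mass density is [E]/(c²[L]³) = [E]⁴/(ℏ³c⁵).
1 GeV⁴ → 1/(ℏ³c⁵) × (1 GeV in J)⁴ = 2.33e20 kg/m³.
Convert the energy scale: 0.0474 MeV⁴ = 4.74e-14 GeV⁴.
Result: 4.74e-14 × 2.33e20 = 1.10e7 kg/m³.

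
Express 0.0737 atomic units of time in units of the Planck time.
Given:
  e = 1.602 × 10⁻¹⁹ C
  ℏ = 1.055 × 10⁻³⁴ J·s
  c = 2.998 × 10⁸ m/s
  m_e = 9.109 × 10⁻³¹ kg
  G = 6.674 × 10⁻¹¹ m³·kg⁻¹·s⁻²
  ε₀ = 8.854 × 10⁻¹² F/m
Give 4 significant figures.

3.312 × 10²⁵

atomic unit of time: τ_au = (4πε₀)²ℏ³/(m_e e⁴) = 2.423 × 10⁻¹⁷ s
Planck time: t_P = √(ℏG/c⁵) = 5.392 × 10⁻⁴⁴ s
0.0737 × 2.423 × 10⁻¹⁷ / 5.392 × 10⁻⁴⁴ = 3.312 × 10²⁵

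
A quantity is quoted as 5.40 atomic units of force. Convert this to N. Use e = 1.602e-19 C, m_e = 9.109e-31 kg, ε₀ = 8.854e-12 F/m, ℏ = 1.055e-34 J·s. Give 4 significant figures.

One atomic unit of force: F_au = E_h/a₀ = m_e²e⁶/((4πε₀)³ℏ⁴) = 8.220e-8 N.
5.40 × 8.220e-8 N = 4.439e-7 N

4.439e-7 N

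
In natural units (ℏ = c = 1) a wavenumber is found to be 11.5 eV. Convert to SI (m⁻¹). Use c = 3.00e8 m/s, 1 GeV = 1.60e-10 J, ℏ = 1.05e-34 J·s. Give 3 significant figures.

Inverse length is [E]/(ℏc).
1 GeV → 1/(ℏc) × (1 GeV in J) = 5.08e15 m⁻¹.
Convert the energy scale: 11.5 eV = 1.15e-8 GeV.
Result: 1.15e-8 × 5.08e15 = 5.84e7 m⁻¹.

5.84e7 m⁻¹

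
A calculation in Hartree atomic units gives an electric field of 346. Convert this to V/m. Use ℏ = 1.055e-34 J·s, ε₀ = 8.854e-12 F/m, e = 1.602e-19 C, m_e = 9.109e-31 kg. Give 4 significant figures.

1.775e14 V/m

One atomic unit of electric field: E_au = E_h/(e a₀) = m_e²e⁵/((4πε₀)³ℏ⁴) = 5.131e11 V/m.
346 × 5.131e11 V/m = 1.775e14 V/m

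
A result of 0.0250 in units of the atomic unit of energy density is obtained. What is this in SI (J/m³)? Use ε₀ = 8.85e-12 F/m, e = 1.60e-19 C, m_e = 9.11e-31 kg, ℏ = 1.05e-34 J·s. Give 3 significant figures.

One atomic unit of energy density: u_au = E_h/a₀³ = m_e⁴e¹⁰/((4πε₀)⁵ℏ⁸) = 3.01e13 J/m³.
0.0250 × 3.01e13 J/m³ = 7.53e11 J/m³

7.53e11 J/m³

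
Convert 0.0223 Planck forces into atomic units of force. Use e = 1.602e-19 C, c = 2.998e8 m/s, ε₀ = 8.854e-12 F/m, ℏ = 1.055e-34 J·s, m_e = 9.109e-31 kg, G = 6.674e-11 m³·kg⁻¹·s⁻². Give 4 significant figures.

3.284e49

Planck force: F_P = c⁴/G = 1.210e44 N
atomic unit of force: F_au = E_h/a₀ = m_e²e⁶/((4πε₀)³ℏ⁴) = 8.220e-8 N
0.0223 × 1.210e44 / 8.220e-8 = 3.284e49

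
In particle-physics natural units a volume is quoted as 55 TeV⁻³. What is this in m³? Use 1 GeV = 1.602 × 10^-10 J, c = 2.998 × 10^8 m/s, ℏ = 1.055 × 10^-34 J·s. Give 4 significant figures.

Volume is [L]³ = [E]⁻³·(ℏc)³.
1 GeV⁻³ → (ℏc)³ × (1 GeV in J)⁻³ = 7.696 × 10^-48 m³.
Convert the energy scale: 55 TeV⁻³ = 5.50 × 10^-8 GeV⁻³.
Result: 5.50 × 10^-8 × 7.696 × 10^-48 = 4.233 × 10^-55 m³.

4.233 × 10^-55 m³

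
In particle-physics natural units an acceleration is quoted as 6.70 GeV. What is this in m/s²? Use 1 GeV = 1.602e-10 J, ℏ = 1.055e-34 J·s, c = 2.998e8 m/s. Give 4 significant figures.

3.050e33 m/s²

Acceleration is [L]/[T]² = c·[E]/ℏ.
1 GeV → c/ℏ × (1 GeV in J) = 4.552e32 m/s².
Result: 6.70 × 4.552e32 = 3.050e33 m/s².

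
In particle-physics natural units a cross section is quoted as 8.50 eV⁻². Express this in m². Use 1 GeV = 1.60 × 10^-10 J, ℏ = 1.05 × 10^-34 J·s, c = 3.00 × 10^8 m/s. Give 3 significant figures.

3.29 × 10^-13 m²

Area is [L]² = [E]⁻²·(ℏc)²; restore (ℏc)².
1 GeV⁻² → (ℏc)² × (1 GeV in J)⁻² = 3.88 × 10^-32 m².
Convert the energy scale: 8.50 eV⁻² = 8.50 × 10^18 GeV⁻².
Result: 8.50 × 10^18 × 3.88 × 10^-32 = 3.29 × 10^-13 m².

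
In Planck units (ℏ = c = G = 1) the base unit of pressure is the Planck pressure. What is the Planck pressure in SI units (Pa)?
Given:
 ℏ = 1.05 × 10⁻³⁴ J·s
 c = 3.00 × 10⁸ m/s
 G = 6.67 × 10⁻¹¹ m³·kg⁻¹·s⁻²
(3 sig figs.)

4.68 × 10¹¹³ Pa

p_P = c⁷/(ℏG²)
  = 2.19 × 10⁵⁹ / 4.67 × 10⁻⁵⁵
  = 4.68 × 10¹¹³ Pa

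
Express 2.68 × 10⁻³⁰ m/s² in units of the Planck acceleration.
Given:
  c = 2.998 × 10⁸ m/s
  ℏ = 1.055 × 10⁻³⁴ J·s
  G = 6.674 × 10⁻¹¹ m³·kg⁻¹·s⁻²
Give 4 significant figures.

4.820 × 10⁻⁸²

Planck acceleration: a_P = √(c⁷/(ℏG)) = 5.560 × 10⁵¹ m/s².
2.68 × 10⁻³⁰ / 5.560 × 10⁵¹ = 4.820 × 10⁻⁸²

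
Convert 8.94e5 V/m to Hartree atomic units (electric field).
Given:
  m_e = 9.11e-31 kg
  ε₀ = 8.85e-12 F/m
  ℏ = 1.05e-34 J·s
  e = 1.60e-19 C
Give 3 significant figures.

atomic unit of electric field: E_au = E_h/(e a₀) = m_e²e⁵/((4πε₀)³ℏ⁴) = 5.20e11 V/m.
8.94e5 / 5.20e11 = 1.72e-6

1.72e-6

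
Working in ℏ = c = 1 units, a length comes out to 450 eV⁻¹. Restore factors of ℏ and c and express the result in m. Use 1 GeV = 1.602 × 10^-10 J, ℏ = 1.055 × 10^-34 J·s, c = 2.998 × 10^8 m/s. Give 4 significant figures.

A length is [E]⁻¹ in ℏ=c=1; restore one factor of ℏc.
1 GeV⁻¹ → ℏc × (1 GeV in J)⁻¹ = 1.974 × 10^-16 m.
Convert the energy scale: 450 eV⁻¹ = 4.50 × 10^11 GeV⁻¹.
Result: 4.50 × 10^11 × 1.974 × 10^-16 = 8.885 × 10^-5 m.

8.885 × 10^-5 m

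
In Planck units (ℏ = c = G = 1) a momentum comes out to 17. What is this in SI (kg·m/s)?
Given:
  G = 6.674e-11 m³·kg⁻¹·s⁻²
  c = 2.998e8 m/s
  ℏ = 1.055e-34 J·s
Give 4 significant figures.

One Planck momentum: p_P = √(ℏc³/G) = 6.527 kg·m/s.
17 × 6.527 kg·m/s = 111 kg·m/s

111 kg·m/s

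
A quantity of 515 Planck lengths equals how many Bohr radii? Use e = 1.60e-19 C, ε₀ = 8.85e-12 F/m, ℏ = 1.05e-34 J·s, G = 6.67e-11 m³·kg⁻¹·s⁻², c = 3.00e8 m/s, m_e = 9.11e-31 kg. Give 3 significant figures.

1.58e-22

Planck length: ℓ_P = √(ℏG/c³) = 1.61e-35 m
Bohr radius: a₀ = 4πε₀ℏ²/(m_e e²) = 5.26e-11 m
515 × 1.61e-35 / 5.26e-11 = 1.58e-22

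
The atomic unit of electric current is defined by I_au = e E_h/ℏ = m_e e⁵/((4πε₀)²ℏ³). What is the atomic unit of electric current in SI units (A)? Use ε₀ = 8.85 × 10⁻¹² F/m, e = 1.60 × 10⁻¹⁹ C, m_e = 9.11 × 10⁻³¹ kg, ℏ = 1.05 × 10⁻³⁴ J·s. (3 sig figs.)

I_au = e E_h/ℏ = m_e e⁵/((4πε₀)²ℏ³)
E_h = 4.38 × 10⁻¹⁸ J
e·E_h/ℏ = 6.67 × 10⁻³ A

6.67 × 10⁻³ A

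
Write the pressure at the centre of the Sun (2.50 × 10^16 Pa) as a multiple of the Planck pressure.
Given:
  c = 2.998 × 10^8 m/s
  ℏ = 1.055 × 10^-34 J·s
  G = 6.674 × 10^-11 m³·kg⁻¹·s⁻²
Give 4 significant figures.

5.397 × 10^-98

Planck pressure: p_P = c⁷/(ℏG²) = 4.632 × 10^113 Pa.
2.50 × 10^16 / 4.632 × 10^113 = 5.397 × 10^-98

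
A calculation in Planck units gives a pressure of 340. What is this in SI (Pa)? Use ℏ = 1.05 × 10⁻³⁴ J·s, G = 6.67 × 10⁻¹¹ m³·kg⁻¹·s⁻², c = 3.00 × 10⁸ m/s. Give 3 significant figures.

One Planck pressure: p_P = c⁷/(ℏG²) = 4.68 × 10¹¹³ Pa.
340 × 4.68 × 10¹¹³ Pa = 1.59 × 10¹¹⁶ Pa

1.59 × 10¹¹⁶ Pa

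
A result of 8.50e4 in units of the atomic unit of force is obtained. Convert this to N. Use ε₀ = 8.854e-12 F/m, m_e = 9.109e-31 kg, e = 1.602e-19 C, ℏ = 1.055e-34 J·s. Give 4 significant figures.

6.987e-3 N

One atomic unit of force: F_au = E_h/a₀ = m_e²e⁶/((4πε₀)³ℏ⁴) = 8.220e-8 N.
8.50e4 × 8.220e-8 N = 6.987e-3 N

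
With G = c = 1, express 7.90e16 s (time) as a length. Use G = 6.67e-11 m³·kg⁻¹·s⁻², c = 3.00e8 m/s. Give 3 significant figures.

Time → length via c.
7.90e16 s × (c) = 2.37e25 m

2.37e25 m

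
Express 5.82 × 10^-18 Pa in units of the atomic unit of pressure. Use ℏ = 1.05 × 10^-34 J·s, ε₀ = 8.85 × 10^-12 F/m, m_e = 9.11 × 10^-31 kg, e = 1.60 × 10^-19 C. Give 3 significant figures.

atomic unit of pressure: P_au = E_h/a₀³ = m_e⁴e¹⁰/((4πε₀)⁵ℏ⁸) = 3.01 × 10^13 Pa.
5.82 × 10^-18 / 3.01 × 10^13 = 1.93 × 10^-31

1.93 × 10^-31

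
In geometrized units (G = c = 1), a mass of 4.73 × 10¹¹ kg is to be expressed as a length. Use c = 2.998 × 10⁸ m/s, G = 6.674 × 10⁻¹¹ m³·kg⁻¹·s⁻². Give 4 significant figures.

In G = c = 1 units mass has dimensions of length; the conversion factor is G/c².
4.73 × 10¹¹ kg × (G/c²) = 3.512 × 10⁻¹⁶ m

3.512 × 10⁻¹⁶ m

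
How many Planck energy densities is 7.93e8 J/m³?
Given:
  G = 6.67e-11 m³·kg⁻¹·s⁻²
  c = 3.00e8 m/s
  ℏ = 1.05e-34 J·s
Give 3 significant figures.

Planck energy density: u_P = c⁷/(ℏG²) = 4.68e113 J/m³.
7.93e8 / 4.68e113 = 1.69e-105

1.69e-105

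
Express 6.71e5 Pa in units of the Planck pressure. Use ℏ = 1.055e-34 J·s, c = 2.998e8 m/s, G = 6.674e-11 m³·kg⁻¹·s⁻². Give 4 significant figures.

1.449e-108

Planck pressure: p_P = c⁷/(ℏG²) = 4.632e113 Pa.
6.71e5 / 4.632e113 = 1.449e-108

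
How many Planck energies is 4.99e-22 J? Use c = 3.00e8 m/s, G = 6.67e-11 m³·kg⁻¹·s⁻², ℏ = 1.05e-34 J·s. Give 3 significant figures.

2.55e-31

Planck energy: E_P = √(ℏc⁵/G) = 1.96e9 J.
4.99e-22 / 1.96e9 = 2.55e-31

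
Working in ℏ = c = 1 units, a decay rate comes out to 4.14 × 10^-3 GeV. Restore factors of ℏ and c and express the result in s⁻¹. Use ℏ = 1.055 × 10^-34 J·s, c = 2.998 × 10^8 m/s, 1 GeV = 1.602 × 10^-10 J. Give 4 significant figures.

6.287 × 10^21 s⁻¹

A rate is [E]/ℏ; divide by ℏ.
1 GeV → 1/ℏ × (1 GeV in J) = 1.518 × 10^24 s⁻¹.
Result: 4.14 × 10^-3 × 1.518 × 10^24 = 6.287 × 10^21 s⁻¹.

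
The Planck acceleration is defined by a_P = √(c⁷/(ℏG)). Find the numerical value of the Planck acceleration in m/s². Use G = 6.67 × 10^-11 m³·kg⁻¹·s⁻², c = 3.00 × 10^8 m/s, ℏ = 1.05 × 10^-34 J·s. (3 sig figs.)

5.59 × 10^51 m/s²

a_P = √(c⁷/(ℏG))
  = √(3.12 × 10^103)
  = 5.59 × 10^51 m/s²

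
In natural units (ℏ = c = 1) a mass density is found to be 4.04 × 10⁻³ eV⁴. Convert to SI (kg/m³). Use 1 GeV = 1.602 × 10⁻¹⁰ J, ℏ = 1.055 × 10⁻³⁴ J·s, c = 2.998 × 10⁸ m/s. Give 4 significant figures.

Mass density is [E]/(c²[L]³) = [E]⁴/(ℏ³c⁵).
1 GeV⁴ → 1/(ℏ³c⁵) × (1 GeV in J)⁴ = 2.316 × 10²⁰ kg/m³.
Convert the energy scale: 4.04 × 10⁻³ eV⁴ = 4.04 × 10⁻³⁹ GeV⁴.
Result: 4.04 × 10⁻³⁹ × 2.316 × 10²⁰ = 9.357 × 10⁻¹⁹ kg/m³.

9.357 × 10⁻¹⁹ kg/m³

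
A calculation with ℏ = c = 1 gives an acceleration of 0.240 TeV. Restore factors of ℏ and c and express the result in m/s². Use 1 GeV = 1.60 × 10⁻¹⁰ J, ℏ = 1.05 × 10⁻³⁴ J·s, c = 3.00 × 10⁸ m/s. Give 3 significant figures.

Acceleration is [L]/[T]² = c·[E]/ℏ.
1 GeV → c/ℏ × (1 GeV in J) = 4.57 × 10³² m/s².
Convert the energy scale: 0.240 TeV = 240 GeV.
Result: 240 × 4.57 × 10³² = 1.10 × 10³⁵ m/s².

1.10 × 10³⁵ m/s²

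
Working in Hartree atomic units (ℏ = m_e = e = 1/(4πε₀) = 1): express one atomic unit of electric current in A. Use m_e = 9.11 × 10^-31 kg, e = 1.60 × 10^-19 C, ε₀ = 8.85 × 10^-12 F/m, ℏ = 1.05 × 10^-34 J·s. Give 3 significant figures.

6.67 × 10^-3 A

The unique combination of the constants set to 1 with dimensions of current is I_au = e E_h/ℏ = m_e e⁵/((4πε₀)²ℏ³).
E_h = 4.38 × 10^-18 J
e·E_h/ℏ = 6.67 × 10^-3 A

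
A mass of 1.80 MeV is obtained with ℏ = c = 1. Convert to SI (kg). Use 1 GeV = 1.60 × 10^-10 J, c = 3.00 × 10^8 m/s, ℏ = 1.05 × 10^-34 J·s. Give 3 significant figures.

3.20 × 10^-30 kg

Mass is [E]/c²; divide by c².
1 GeV → 1/c² × (1 GeV in J) = 1.78 × 10^-27 kg.
Convert the energy scale: 1.80 MeV = 1.80 × 10^-3 GeV.
Result: 1.80 × 10^-3 × 1.78 × 10^-27 = 3.20 × 10^-30 kg.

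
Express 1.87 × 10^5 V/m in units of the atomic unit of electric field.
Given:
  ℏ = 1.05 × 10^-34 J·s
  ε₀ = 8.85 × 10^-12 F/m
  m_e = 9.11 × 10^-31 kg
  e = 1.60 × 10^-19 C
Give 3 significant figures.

atomic unit of electric field: E_au = E_h/(e a₀) = m_e²e⁵/((4πε₀)³ℏ⁴) = 5.20 × 10^11 V/m.
1.87 × 10^5 / 5.20 × 10^11 = 3.59 × 10^-7

3.59 × 10^-7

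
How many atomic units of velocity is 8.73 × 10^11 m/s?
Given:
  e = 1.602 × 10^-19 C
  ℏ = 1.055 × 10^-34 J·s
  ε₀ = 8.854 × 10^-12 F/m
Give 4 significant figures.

atomic unit of velocity: v_au = e²/(4πε₀ℏ) = 2.186 × 10^6 m/s.
8.73 × 10^11 / 2.186 × 10^6 = 3.993 × 10^5

3.993 × 10^5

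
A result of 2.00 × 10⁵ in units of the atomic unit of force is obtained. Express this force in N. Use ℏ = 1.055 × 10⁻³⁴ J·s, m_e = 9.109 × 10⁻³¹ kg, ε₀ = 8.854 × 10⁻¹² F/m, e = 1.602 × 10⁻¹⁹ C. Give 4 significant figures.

One atomic unit of force: F_au = E_h/a₀ = m_e²e⁶/((4πε₀)³ℏ⁴) = 8.220 × 10⁻⁸ N.
2.00 × 10⁵ × 8.220 × 10⁻⁸ N = 0.01644 N

0.01644 N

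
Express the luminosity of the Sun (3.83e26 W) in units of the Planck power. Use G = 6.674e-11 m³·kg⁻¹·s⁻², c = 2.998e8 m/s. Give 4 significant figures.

1.055e-26

Planck power: P_P = c⁵/G = 3.629e52 W.
3.83e26 / 3.629e52 = 1.055e-26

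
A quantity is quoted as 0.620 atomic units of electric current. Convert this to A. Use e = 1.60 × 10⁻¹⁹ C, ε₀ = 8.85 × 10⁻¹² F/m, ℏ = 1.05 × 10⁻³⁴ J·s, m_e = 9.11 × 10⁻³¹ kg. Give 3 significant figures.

One atomic unit of electric current: I_au = e E_h/ℏ = m_e e⁵/((4πε₀)²ℏ³) = 6.67 × 10⁻³ A.
0.620 × 6.67 × 10⁻³ A = 4.14 × 10⁻³ A

4.14 × 10⁻³ A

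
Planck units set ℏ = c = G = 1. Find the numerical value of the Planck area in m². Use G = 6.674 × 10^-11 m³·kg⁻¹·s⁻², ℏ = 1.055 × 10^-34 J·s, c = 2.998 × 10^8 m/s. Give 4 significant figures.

The unique combination of the constants set to 1 with dimensions of area is A_P = ℏG/c³.
  = 7.041 × 10^-45 / 2.695 × 10^25
  = 2.613 × 10^-70 m²

2.613 × 10^-70 m²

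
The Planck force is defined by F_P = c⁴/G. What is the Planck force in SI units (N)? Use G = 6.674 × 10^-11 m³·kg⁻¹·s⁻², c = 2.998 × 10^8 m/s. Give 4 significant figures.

1.210 × 10^44 N

F_P = c⁴/G
  = 8.078 × 10^33 / 6.674 × 10^-11
  = 1.210 × 10^44 N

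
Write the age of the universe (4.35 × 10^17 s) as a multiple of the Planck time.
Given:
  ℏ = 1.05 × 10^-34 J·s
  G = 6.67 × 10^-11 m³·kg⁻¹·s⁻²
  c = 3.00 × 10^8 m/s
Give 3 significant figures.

8.10 × 10^60

Planck time: t_P = √(ℏG/c⁵) = 5.37 × 10^-44 s.
4.35 × 10^17 / 5.37 × 10^-44 = 8.10 × 10^60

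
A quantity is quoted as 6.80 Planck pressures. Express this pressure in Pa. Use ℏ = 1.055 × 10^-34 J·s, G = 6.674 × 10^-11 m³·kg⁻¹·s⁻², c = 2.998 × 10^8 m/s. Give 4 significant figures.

One Planck pressure: p_P = c⁷/(ℏG²) = 4.632 × 10^113 Pa.
6.80 × 4.632 × 10^113 Pa = 3.150 × 10^114 Pa

3.150 × 10^114 Pa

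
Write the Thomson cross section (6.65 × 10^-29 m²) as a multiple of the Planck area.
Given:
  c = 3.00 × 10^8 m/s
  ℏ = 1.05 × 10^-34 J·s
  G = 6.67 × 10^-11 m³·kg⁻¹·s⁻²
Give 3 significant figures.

2.56 × 10^41

Planck area: A_P = ℏG/c³ = 2.59 × 10^-70 m².
6.65 × 10^-29 / 2.59 × 10^-70 = 2.56 × 10^41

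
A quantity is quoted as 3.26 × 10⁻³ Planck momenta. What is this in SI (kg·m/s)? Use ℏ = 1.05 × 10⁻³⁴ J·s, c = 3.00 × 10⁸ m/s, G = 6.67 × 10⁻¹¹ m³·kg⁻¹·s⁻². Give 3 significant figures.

One Planck momentum: p_P = √(ℏc³/G) = 6.52 kg·m/s.
3.26 × 10⁻³ × 6.52 kg·m/s = 0.0213 kg·m/s

0.0213 kg·m/s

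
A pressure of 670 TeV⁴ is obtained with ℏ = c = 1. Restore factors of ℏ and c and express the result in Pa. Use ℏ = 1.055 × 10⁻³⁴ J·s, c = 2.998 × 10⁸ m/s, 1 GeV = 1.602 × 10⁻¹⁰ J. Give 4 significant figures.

Pressure is [E]/[L]³ = [E]⁴/(ℏc)³.
1 GeV⁴ → 1/(ℏc)³ × (1 GeV in J)⁴ = 2.082 × 10³⁷ Pa.
Convert the energy scale: 670 TeV⁴ = 6.70 × 10¹⁴ GeV⁴.
Result: 6.70 × 10¹⁴ × 2.082 × 10³⁷ = 1.395 × 10⁵² Pa.

1.395 × 10⁵² Pa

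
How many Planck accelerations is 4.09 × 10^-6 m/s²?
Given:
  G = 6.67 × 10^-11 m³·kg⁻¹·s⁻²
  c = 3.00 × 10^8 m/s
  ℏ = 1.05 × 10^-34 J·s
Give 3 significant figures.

Planck acceleration: a_P = √(c⁷/(ℏG)) = 5.59 × 10^51 m/s².
4.09 × 10^-6 / 5.59 × 10^51 = 7.32 × 10^-58

7.32 × 10^-58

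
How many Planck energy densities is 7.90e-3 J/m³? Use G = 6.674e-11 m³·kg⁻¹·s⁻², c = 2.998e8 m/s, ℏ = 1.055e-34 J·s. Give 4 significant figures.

Planck energy density: u_P = c⁷/(ℏG²) = 4.632e113 J/m³.
7.90e-3 / 4.632e113 = 1.705e-116

1.705e-116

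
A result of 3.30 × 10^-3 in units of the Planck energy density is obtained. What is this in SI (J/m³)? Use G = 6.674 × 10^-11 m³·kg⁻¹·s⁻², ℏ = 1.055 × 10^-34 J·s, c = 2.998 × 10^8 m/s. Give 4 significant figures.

1.529 × 10^111 J/m³

One Planck energy density: u_P = c⁷/(ℏG²) = 4.632 × 10^113 J/m³.
3.30 × 10^-3 × 4.632 × 10^113 J/m³ = 1.529 × 10^111 J/m³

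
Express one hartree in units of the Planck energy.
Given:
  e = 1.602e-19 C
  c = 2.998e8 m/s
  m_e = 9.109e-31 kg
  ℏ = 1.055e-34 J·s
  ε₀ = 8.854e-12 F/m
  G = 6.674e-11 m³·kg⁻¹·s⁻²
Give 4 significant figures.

2.225e-27

hartree: E_h = m_e e⁴/(4πε₀ℏ)² = 4.354e-18 J
Planck energy: E_P = √(ℏc⁵/G) = 1.957e9 J
ratio = 4.354e-18 / 1.957e9 = 2.225e-27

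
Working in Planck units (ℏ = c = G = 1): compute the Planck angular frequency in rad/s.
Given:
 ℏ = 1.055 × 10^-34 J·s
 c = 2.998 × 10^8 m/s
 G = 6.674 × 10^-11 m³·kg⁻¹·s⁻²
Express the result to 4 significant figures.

1.855 × 10^43 rad/s

Dimensional analysis gives ω_P = √(c⁵/(ℏG)).
  = √(3.440 × 10^86)
  = 1.855 × 10^43 rad/s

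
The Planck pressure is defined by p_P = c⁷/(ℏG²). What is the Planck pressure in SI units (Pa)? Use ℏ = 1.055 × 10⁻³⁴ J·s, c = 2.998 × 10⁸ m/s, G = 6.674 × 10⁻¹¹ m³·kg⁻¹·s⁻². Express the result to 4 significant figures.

p_P = c⁷/(ℏG²)
  = 2.177 × 10⁵⁹ / 4.699 × 10⁻⁵⁵
  = 4.632 × 10¹¹³ Pa

4.632 × 10¹¹³ Pa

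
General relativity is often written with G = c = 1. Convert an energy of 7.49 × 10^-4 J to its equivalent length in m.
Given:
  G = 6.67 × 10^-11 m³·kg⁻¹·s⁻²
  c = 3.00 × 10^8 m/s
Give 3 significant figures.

6.17 × 10^-48 m

Energy → length via G/c⁴.
7.49 × 10^-4 J × (G/c⁴) = 6.17 × 10^-48 m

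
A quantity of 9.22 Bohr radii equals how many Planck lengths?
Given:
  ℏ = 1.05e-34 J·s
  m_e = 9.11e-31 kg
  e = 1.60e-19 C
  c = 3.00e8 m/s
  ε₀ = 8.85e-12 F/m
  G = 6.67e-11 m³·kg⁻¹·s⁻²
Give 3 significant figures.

3.01e25

Bohr radius: a₀ = 4πε₀ℏ²/(m_e e²) = 5.26e-11 m
Planck length: ℓ_P = √(ℏG/c³) = 1.61e-35 m
9.22 × 5.26e-11 / 1.61e-35 = 3.01e25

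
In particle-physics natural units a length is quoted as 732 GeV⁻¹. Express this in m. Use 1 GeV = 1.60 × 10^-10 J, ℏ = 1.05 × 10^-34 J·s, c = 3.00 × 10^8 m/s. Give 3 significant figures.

A length is [E]⁻¹ in ℏ=c=1; restore one factor of ℏc.
1 GeV⁻¹ → ℏc × (1 GeV in J)⁻¹ = 1.97 × 10^-16 m.
Result: 732 × 1.97 × 10^-16 = 1.44 × 10^-13 m.

1.44 × 10^-13 m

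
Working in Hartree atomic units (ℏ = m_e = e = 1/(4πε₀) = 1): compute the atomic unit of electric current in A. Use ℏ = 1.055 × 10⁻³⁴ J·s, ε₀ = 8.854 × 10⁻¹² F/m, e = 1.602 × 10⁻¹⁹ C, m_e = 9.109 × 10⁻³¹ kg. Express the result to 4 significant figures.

The unique combination of the constants set to 1 with dimensions of current is I_au = e E_h/ℏ = m_e e⁵/((4πε₀)²ℏ³).
E_h = 4.354 × 10⁻¹⁸ J
e·E_h/ℏ = 6.612 × 10⁻³ A

6.612 × 10⁻³ A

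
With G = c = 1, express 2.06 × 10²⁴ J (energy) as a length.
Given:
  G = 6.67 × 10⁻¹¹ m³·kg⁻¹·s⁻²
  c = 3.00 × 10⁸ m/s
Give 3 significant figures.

1.70 × 10⁻²⁰ m

Energy → length via G/c⁴.
2.06 × 10²⁴ J × (G/c⁴) = 1.70 × 10⁻²⁰ m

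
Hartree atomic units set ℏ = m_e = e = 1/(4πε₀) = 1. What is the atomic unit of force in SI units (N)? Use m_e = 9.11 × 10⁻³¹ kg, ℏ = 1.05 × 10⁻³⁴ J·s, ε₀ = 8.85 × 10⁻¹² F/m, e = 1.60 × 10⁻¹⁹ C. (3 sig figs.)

8.33 × 10⁻⁸ N

Dimensional analysis gives F_au = E_h/a₀ = m_e²e⁶/((4πε₀)³ℏ⁴).
E_h = 4.38 × 10⁻¹⁸ J
a₀ = 5.26 × 10⁻¹¹ m
E_h/a₀ = 8.33 × 10⁻⁸ N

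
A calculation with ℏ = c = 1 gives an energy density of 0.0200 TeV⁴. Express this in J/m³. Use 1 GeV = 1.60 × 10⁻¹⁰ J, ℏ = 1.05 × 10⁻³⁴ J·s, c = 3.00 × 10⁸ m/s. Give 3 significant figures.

[E]/[L]³ = [E]⁴/(ℏc)³; restore (ℏc)⁻³.
1 GeV⁴ → 1/(ℏc)³ × (1 GeV in J)⁴ = 2.10 × 10³⁷ J/m³.
Convert the energy scale: 0.0200 TeV⁴ = 2.00 × 10¹⁰ GeV⁴.
Result: 2.00 × 10¹⁰ × 2.10 × 10³⁷ = 4.19 × 10⁴⁷ J/m³.

4.19 × 10⁴⁷ J/m³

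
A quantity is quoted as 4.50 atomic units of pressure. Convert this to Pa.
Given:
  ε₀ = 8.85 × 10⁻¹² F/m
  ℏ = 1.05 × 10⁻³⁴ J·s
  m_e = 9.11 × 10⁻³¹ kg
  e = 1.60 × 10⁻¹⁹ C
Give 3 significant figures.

One atomic unit of pressure: P_au = E_h/a₀³ = m_e⁴e¹⁰/((4πε₀)⁵ℏ⁸) = 3.01 × 10¹³ Pa.
4.50 × 3.01 × 10¹³ Pa = 1.36 × 10¹⁴ Pa

1.36 × 10¹⁴ Pa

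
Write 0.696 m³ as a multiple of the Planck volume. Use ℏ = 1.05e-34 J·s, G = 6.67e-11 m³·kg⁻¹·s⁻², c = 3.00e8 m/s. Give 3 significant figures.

Planck volume: V_P = (ℏG/c³)^(3/2) = 4.18e-105 m³.
0.696 / 4.18e-105 = 1.67e104

1.67e104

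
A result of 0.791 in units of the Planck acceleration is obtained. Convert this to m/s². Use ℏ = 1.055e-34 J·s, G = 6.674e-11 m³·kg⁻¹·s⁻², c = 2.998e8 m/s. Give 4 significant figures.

4.398e51 m/s²

One Planck acceleration: a_P = √(c⁷/(ℏG)) = 5.560e51 m/s².
0.791 × 5.560e51 m/s² = 4.398e51 m/s²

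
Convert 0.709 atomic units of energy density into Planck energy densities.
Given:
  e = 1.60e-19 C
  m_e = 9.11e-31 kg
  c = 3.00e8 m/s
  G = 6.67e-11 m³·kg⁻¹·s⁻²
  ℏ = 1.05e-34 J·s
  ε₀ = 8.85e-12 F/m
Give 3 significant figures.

atomic unit of energy density: u_au = E_h/a₀³ = m_e⁴e¹⁰/((4πε₀)⁵ℏ⁸) = 3.01e13 J/m³
Planck energy density: u_P = c⁷/(ℏG²) = 4.68e113 J/m³
0.709 × 3.01e13 / 4.68e113 = 4.56e-101

4.56e-101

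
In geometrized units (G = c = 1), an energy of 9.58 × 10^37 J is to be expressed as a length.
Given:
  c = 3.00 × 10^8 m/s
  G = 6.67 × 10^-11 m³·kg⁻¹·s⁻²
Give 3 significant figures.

7.89 × 10^-7 m

Energy → length via G/c⁴.
9.58 × 10^37 J × (G/c⁴) = 7.89 × 10^-7 m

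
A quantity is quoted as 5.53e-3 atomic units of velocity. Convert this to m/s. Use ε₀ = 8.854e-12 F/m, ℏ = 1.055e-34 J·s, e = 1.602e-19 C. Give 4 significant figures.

1.209e4 m/s

One atomic unit of velocity: v_au = e²/(4πε₀ℏ) = 2.186e6 m/s.
5.53e-3 × 2.186e6 m/s = 1.209e4 m/s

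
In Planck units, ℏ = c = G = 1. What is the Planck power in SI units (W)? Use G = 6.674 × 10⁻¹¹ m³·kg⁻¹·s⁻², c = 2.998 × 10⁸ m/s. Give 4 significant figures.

From ℏ = c = G = 1 the power scale is P_P = c⁵/G.
  = 2.422 × 10⁴² / 6.674 × 10⁻¹¹
  = 3.629 × 10⁵² W

3.629 × 10⁵² W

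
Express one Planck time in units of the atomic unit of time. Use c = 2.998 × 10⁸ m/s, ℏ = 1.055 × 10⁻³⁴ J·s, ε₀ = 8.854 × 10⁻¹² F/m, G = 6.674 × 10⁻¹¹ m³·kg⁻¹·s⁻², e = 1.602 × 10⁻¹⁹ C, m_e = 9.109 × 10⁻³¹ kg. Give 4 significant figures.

Planck time: t_P = √(ℏG/c⁵) = 5.392 × 10⁻⁴⁴ s
atomic unit of time: τ_au = (4πε₀)²ℏ³/(m_e e⁴) = 2.423 × 10⁻¹⁷ s
ratio = 5.392 × 10⁻⁴⁴ / 2.423 × 10⁻¹⁷ = 2.225 × 10⁻²⁷

2.225 × 10⁻²⁷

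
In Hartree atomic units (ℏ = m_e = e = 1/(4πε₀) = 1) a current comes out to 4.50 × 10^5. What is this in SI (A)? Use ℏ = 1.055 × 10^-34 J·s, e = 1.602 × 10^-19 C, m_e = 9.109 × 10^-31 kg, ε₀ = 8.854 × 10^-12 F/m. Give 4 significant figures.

One atomic unit of electric current: I_au = e E_h/ℏ = m_e e⁵/((4πε₀)²ℏ³) = 6.612 × 10^-3 A.
4.50 × 10^5 × 6.612 × 10^-3 A = 2.975 × 10^3 A

2.975 × 10^3 A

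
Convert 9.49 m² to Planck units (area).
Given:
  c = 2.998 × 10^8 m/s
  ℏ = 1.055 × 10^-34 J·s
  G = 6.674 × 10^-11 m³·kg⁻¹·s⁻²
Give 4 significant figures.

3.632 × 10^70

Planck area: A_P = ℏG/c³ = 2.613 × 10^-70 m².
9.49 / 2.613 × 10^-70 = 3.632 × 10^70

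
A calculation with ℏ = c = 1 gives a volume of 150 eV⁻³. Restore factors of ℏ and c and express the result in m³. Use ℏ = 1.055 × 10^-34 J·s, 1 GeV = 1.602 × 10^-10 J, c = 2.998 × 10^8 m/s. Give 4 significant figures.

Volume is [L]³ = [E]⁻³·(ℏc)³.
1 GeV⁻³ → (ℏc)³ × (1 GeV in J)⁻³ = 7.696 × 10^-48 m³.
Convert the energy scale: 150 eV⁻³ = 1.50 × 10^29 GeV⁻³.
Result: 1.50 × 10^29 × 7.696 × 10^-48 = 1.154 × 10^-18 m³.

1.154 × 10^-18 m³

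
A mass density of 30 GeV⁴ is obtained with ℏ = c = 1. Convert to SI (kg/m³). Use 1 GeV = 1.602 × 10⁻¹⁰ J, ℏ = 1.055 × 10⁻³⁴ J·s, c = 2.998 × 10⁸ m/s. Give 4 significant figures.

6.948 × 10²¹ kg/m³

Mass density is [E]/(c²[L]³) = [E]⁴/(ℏ³c⁵).
1 GeV⁴ → 1/(ℏ³c⁵) × (1 GeV in J)⁴ = 2.316 × 10²⁰ kg/m³.
Result: 30 × 2.316 × 10²⁰ = 6.948 × 10²¹ kg/m³.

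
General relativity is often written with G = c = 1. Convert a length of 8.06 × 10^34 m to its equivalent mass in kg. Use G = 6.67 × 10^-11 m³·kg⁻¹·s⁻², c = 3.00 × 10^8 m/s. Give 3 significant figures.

Length → mass via c²/G.
8.06 × 10^34 m × (c²/G) = 1.09 × 10^62 kg

1.09 × 10^62 kg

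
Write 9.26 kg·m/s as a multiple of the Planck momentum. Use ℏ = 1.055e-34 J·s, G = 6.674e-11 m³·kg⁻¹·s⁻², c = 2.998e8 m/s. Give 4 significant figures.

Planck momentum: p_P = √(ℏc³/G) = 6.527 kg·m/s.
9.26 / 6.527 = 1.419

1.419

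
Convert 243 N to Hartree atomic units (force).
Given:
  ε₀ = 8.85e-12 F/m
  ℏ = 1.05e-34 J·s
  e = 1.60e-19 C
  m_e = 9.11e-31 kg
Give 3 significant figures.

2.92e9

atomic unit of force: F_au = E_h/a₀ = m_e²e⁶/((4πε₀)³ℏ⁴) = 8.33e-8 N.
243 / 8.33e-8 = 2.92e9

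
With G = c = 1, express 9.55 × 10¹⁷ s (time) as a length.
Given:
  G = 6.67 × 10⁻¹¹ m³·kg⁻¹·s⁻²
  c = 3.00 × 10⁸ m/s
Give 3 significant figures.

Time → length via c.
9.55 × 10¹⁷ s × (c) = 2.86 × 10²⁶ m

2.86 × 10²⁶ m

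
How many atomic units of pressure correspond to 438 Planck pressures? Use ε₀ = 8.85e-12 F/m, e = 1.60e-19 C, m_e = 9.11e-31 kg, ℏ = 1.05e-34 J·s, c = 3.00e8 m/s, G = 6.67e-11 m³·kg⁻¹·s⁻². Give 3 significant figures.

6.81e102

Planck pressure: p_P = c⁷/(ℏG²) = 4.68e113 Pa
atomic unit of pressure: P_au = E_h/a₀³ = m_e⁴e¹⁰/((4πε₀)⁵ℏ⁸) = 3.01e13 Pa
438 × 4.68e113 / 3.01e13 = 6.81e102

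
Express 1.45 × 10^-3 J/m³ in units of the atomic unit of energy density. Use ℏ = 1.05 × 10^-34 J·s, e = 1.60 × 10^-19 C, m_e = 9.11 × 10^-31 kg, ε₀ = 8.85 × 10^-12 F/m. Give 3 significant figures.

4.81 × 10^-17

atomic unit of energy density: u_au = E_h/a₀³ = m_e⁴e¹⁰/((4πε₀)⁵ℏ⁸) = 3.01 × 10^13 J/m³.
1.45 × 10^-3 / 3.01 × 10^13 = 4.81 × 10^-17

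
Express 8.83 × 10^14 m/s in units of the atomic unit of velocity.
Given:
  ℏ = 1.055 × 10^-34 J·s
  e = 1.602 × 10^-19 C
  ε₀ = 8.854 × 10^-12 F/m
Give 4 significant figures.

atomic unit of velocity: v_au = e²/(4πε₀ℏ) = 2.186 × 10^6 m/s.
8.83 × 10^14 / 2.186 × 10^6 = 4.039 × 10^8

4.039 × 10^8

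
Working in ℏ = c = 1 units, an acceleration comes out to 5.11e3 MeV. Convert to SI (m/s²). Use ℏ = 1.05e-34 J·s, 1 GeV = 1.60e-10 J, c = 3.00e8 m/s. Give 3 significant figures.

2.34e33 m/s²

Acceleration is [L]/[T]² = c·[E]/ℏ.
1 GeV → c/ℏ × (1 GeV in J) = 4.57e32 m/s².
Convert the energy scale: 5.11e3 MeV = 5.11 GeV.
Result: 5.11 × 4.57e32 = 2.34e33 m/s².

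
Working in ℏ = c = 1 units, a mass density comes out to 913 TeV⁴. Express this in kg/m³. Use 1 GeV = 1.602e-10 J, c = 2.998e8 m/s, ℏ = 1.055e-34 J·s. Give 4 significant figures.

Mass density is [E]/(c²[L]³) = [E]⁴/(ℏ³c⁵).
1 GeV⁴ → 1/(ℏ³c⁵) × (1 GeV in J)⁴ = 2.316e20 kg/m³.
Convert the energy scale: 913 TeV⁴ = 9.13e14 GeV⁴.
Result: 9.13e14 × 2.316e20 = 2.114e35 kg/m³.

2.114e35 kg/m³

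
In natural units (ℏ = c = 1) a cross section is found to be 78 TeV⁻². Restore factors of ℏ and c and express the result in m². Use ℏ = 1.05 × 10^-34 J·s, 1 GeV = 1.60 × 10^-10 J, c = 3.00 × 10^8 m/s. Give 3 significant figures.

Area is [L]² = [E]⁻²·(ℏc)²; restore (ℏc)².
1 GeV⁻² → (ℏc)² × (1 GeV in J)⁻² = 3.88 × 10^-32 m².
Convert the energy scale: 78 TeV⁻² = 7.80 × 10^-5 GeV⁻².
Result: 7.80 × 10^-5 × 3.88 × 10^-32 = 3.02 × 10^-36 m².

3.02 × 10^-36 m²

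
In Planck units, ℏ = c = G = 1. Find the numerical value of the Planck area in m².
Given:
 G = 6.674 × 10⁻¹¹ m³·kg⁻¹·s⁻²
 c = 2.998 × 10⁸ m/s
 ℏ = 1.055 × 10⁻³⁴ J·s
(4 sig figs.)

2.613 × 10⁻⁷⁰ m²

From ℏ = c = G = 1 the area scale is A_P = ℏG/c³.
  = 7.041 × 10⁻⁴⁵ / 2.695 × 10²⁵
  = 2.613 × 10⁻⁷⁰ m²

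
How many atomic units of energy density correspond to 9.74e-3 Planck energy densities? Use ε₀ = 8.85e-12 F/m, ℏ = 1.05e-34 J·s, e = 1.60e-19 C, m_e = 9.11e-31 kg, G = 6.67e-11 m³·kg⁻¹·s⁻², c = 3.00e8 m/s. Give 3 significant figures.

1.51e98

Planck energy density: u_P = c⁷/(ℏG²) = 4.68e113 J/m³
atomic unit of energy density: u_au = E_h/a₀³ = m_e⁴e¹⁰/((4πε₀)⁵ℏ⁸) = 3.01e13 J/m³
9.74e-3 × 4.68e113 / 3.01e13 = 1.51e98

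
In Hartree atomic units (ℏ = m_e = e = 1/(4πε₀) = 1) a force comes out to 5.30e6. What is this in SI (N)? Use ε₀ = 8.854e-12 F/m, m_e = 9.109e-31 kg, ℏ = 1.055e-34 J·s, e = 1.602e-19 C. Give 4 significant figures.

One atomic unit of force: F_au = E_h/a₀ = m_e²e⁶/((4πε₀)³ℏ⁴) = 8.220e-8 N.
5.30e6 × 8.220e-8 N = 0.4356 N

0.4356 N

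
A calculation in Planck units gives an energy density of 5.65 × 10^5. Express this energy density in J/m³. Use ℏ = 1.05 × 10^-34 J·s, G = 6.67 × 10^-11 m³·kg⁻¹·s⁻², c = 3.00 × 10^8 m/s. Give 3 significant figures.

One Planck energy density: u_P = c⁷/(ℏG²) = 4.68 × 10^113 J/m³.
5.65 × 10^5 × 4.68 × 10^113 J/m³ = 2.65 × 10^119 J/m³

2.65 × 10^119 J/m³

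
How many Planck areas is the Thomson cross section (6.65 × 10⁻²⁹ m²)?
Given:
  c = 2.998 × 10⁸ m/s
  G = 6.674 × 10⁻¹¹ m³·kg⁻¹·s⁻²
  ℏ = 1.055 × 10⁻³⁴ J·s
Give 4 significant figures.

2.545 × 10⁴¹

Planck area: A_P = ℏG/c³ = 2.613 × 10⁻⁷⁰ m².
6.65 × 10⁻²⁹ / 2.613 × 10⁻⁷⁰ = 2.545 × 10⁴¹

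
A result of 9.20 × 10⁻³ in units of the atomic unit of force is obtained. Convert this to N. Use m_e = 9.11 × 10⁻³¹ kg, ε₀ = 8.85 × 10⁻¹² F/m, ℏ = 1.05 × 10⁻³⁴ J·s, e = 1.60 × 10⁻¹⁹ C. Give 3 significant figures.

7.66 × 10⁻¹⁰ N

One atomic unit of force: F_au = E_h/a₀ = m_e²e⁶/((4πε₀)³ℏ⁴) = 8.33 × 10⁻⁸ N.
9.20 × 10⁻³ × 8.33 × 10⁻⁸ N = 7.66 × 10⁻¹⁰ N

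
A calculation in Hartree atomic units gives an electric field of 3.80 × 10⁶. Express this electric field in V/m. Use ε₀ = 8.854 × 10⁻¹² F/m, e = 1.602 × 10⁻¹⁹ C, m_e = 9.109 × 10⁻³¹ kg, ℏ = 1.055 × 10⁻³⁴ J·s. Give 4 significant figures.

One atomic unit of electric field: E_au = E_h/(e a₀) = m_e²e⁵/((4πε₀)³ℏ⁴) = 5.131 × 10¹¹ V/m.
3.80 × 10⁶ × 5.131 × 10¹¹ V/m = 1.950 × 10¹⁸ V/m

1.950 × 10¹⁸ V/m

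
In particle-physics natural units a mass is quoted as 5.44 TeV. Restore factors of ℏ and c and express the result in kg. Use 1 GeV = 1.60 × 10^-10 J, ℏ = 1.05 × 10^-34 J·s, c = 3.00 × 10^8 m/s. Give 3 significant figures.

9.67 × 10^-24 kg

Mass is [E]/c²; divide by c².
1 GeV → 1/c² × (1 GeV in J) = 1.78 × 10^-27 kg.
Convert the energy scale: 5.44 TeV = 5.44 × 10^3 GeV.
Result: 5.44 × 10^3 × 1.78 × 10^-27 = 9.67 × 10^-24 kg.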